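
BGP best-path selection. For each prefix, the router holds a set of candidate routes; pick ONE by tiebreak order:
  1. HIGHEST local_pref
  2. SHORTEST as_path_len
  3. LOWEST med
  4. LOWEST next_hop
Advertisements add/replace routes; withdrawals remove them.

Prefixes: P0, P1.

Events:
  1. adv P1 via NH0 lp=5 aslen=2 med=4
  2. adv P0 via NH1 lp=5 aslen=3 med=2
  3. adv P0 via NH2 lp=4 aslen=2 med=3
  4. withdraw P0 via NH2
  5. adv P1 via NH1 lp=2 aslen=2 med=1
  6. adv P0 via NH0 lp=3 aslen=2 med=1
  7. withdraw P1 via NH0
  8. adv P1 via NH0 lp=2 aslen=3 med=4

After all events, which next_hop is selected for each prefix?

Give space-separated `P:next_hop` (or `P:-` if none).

Answer: P0:NH1 P1:NH1

Derivation:
Op 1: best P0=- P1=NH0
Op 2: best P0=NH1 P1=NH0
Op 3: best P0=NH1 P1=NH0
Op 4: best P0=NH1 P1=NH0
Op 5: best P0=NH1 P1=NH0
Op 6: best P0=NH1 P1=NH0
Op 7: best P0=NH1 P1=NH1
Op 8: best P0=NH1 P1=NH1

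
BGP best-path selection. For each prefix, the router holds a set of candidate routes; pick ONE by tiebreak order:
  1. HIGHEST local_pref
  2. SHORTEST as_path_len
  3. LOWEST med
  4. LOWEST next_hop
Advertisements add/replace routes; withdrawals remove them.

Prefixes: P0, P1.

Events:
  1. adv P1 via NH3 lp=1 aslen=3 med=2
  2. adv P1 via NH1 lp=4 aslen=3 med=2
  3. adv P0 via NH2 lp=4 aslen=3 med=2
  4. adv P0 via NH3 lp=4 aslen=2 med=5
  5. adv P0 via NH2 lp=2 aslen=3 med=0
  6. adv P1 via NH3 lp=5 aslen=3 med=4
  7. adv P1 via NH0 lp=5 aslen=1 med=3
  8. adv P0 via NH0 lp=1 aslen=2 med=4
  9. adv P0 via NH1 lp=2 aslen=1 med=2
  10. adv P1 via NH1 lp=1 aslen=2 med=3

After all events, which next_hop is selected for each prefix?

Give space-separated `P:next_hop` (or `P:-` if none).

Answer: P0:NH3 P1:NH0

Derivation:
Op 1: best P0=- P1=NH3
Op 2: best P0=- P1=NH1
Op 3: best P0=NH2 P1=NH1
Op 4: best P0=NH3 P1=NH1
Op 5: best P0=NH3 P1=NH1
Op 6: best P0=NH3 P1=NH3
Op 7: best P0=NH3 P1=NH0
Op 8: best P0=NH3 P1=NH0
Op 9: best P0=NH3 P1=NH0
Op 10: best P0=NH3 P1=NH0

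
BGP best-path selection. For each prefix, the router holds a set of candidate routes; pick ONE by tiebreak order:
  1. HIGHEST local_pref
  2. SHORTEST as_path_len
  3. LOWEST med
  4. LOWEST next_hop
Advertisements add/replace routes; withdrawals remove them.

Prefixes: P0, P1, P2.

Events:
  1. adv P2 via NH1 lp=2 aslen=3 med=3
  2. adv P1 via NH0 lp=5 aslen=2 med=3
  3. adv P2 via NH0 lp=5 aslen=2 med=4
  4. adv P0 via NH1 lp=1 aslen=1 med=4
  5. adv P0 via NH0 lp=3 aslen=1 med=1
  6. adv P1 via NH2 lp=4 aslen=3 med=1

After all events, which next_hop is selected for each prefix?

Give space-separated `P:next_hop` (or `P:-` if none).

Answer: P0:NH0 P1:NH0 P2:NH0

Derivation:
Op 1: best P0=- P1=- P2=NH1
Op 2: best P0=- P1=NH0 P2=NH1
Op 3: best P0=- P1=NH0 P2=NH0
Op 4: best P0=NH1 P1=NH0 P2=NH0
Op 5: best P0=NH0 P1=NH0 P2=NH0
Op 6: best P0=NH0 P1=NH0 P2=NH0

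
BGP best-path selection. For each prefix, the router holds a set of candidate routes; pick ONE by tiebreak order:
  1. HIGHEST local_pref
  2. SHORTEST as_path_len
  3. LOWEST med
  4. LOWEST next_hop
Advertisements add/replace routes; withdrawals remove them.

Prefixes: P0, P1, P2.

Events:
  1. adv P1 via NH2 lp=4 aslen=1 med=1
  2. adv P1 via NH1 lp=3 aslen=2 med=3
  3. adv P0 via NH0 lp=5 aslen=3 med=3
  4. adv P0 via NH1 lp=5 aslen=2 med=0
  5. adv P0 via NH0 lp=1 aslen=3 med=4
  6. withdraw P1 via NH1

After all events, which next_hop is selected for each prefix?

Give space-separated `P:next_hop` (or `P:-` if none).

Op 1: best P0=- P1=NH2 P2=-
Op 2: best P0=- P1=NH2 P2=-
Op 3: best P0=NH0 P1=NH2 P2=-
Op 4: best P0=NH1 P1=NH2 P2=-
Op 5: best P0=NH1 P1=NH2 P2=-
Op 6: best P0=NH1 P1=NH2 P2=-

Answer: P0:NH1 P1:NH2 P2:-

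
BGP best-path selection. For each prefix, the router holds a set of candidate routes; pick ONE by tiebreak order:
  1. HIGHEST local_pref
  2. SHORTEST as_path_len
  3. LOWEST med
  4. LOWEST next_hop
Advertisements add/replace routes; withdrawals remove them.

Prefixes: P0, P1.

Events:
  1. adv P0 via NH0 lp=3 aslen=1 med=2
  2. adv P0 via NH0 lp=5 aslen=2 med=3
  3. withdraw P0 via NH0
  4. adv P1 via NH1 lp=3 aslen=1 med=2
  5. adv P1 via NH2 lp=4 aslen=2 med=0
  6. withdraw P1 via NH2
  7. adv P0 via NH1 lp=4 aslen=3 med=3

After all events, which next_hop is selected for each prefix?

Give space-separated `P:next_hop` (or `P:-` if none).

Op 1: best P0=NH0 P1=-
Op 2: best P0=NH0 P1=-
Op 3: best P0=- P1=-
Op 4: best P0=- P1=NH1
Op 5: best P0=- P1=NH2
Op 6: best P0=- P1=NH1
Op 7: best P0=NH1 P1=NH1

Answer: P0:NH1 P1:NH1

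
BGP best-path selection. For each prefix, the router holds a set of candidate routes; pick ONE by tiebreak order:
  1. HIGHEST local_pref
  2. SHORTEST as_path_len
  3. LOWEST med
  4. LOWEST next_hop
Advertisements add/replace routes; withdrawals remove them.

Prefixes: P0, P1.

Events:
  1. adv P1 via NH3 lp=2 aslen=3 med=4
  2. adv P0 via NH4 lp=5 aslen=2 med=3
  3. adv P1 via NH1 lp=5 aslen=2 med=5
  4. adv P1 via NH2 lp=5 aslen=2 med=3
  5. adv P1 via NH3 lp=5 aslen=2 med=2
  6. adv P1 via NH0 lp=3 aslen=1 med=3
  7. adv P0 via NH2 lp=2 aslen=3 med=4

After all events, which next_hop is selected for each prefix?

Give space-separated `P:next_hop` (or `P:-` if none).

Op 1: best P0=- P1=NH3
Op 2: best P0=NH4 P1=NH3
Op 3: best P0=NH4 P1=NH1
Op 4: best P0=NH4 P1=NH2
Op 5: best P0=NH4 P1=NH3
Op 6: best P0=NH4 P1=NH3
Op 7: best P0=NH4 P1=NH3

Answer: P0:NH4 P1:NH3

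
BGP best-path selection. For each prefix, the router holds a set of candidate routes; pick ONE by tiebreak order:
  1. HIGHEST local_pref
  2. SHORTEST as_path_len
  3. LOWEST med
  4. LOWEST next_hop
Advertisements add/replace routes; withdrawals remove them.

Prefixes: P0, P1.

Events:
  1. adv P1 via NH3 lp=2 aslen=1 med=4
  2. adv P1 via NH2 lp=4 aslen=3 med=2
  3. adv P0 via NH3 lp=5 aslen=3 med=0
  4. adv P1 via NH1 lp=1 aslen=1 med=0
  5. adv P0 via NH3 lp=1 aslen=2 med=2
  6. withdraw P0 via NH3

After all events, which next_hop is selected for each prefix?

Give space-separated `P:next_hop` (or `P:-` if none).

Op 1: best P0=- P1=NH3
Op 2: best P0=- P1=NH2
Op 3: best P0=NH3 P1=NH2
Op 4: best P0=NH3 P1=NH2
Op 5: best P0=NH3 P1=NH2
Op 6: best P0=- P1=NH2

Answer: P0:- P1:NH2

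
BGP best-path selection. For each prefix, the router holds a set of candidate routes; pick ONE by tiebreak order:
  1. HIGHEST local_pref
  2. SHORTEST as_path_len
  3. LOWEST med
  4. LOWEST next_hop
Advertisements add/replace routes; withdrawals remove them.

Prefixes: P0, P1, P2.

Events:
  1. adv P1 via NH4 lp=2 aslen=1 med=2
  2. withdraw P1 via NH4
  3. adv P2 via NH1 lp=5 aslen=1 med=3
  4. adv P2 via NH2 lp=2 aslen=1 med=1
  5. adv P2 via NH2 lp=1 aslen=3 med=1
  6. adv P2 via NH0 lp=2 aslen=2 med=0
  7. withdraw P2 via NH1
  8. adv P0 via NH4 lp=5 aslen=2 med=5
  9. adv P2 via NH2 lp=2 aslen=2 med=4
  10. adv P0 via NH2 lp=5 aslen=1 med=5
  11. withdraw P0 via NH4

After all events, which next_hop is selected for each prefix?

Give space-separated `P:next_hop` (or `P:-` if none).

Answer: P0:NH2 P1:- P2:NH0

Derivation:
Op 1: best P0=- P1=NH4 P2=-
Op 2: best P0=- P1=- P2=-
Op 3: best P0=- P1=- P2=NH1
Op 4: best P0=- P1=- P2=NH1
Op 5: best P0=- P1=- P2=NH1
Op 6: best P0=- P1=- P2=NH1
Op 7: best P0=- P1=- P2=NH0
Op 8: best P0=NH4 P1=- P2=NH0
Op 9: best P0=NH4 P1=- P2=NH0
Op 10: best P0=NH2 P1=- P2=NH0
Op 11: best P0=NH2 P1=- P2=NH0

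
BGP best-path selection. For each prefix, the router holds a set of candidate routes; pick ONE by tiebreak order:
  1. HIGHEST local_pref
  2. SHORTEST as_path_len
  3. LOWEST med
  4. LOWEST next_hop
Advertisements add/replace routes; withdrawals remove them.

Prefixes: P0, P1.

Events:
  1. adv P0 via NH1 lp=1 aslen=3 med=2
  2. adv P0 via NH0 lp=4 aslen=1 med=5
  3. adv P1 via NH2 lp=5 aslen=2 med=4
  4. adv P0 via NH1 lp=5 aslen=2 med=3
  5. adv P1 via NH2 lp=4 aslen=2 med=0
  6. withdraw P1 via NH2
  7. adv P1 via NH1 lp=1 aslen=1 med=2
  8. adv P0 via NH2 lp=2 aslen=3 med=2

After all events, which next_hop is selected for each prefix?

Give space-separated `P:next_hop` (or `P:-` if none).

Op 1: best P0=NH1 P1=-
Op 2: best P0=NH0 P1=-
Op 3: best P0=NH0 P1=NH2
Op 4: best P0=NH1 P1=NH2
Op 5: best P0=NH1 P1=NH2
Op 6: best P0=NH1 P1=-
Op 7: best P0=NH1 P1=NH1
Op 8: best P0=NH1 P1=NH1

Answer: P0:NH1 P1:NH1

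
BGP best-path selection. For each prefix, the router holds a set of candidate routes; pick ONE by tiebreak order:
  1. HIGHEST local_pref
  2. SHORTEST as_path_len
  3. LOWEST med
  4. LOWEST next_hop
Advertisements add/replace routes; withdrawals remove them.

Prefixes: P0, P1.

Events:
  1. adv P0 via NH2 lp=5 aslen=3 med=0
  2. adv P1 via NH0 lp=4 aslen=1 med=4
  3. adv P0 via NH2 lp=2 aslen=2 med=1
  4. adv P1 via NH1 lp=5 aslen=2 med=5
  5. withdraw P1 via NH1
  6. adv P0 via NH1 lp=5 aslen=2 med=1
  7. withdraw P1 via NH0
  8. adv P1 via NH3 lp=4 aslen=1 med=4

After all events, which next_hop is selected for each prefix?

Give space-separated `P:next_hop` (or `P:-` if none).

Answer: P0:NH1 P1:NH3

Derivation:
Op 1: best P0=NH2 P1=-
Op 2: best P0=NH2 P1=NH0
Op 3: best P0=NH2 P1=NH0
Op 4: best P0=NH2 P1=NH1
Op 5: best P0=NH2 P1=NH0
Op 6: best P0=NH1 P1=NH0
Op 7: best P0=NH1 P1=-
Op 8: best P0=NH1 P1=NH3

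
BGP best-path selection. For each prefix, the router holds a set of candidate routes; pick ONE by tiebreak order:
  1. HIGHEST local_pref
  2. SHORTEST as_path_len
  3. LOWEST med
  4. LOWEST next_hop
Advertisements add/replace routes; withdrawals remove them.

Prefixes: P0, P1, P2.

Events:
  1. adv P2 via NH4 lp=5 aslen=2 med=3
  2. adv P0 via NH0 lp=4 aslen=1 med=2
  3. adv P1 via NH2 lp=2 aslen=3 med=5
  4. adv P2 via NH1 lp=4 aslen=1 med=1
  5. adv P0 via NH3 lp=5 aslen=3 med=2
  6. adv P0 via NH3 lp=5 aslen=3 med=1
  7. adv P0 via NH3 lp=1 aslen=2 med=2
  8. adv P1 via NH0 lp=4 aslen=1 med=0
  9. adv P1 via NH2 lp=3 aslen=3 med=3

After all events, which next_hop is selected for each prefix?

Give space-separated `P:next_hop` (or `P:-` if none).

Answer: P0:NH0 P1:NH0 P2:NH4

Derivation:
Op 1: best P0=- P1=- P2=NH4
Op 2: best P0=NH0 P1=- P2=NH4
Op 3: best P0=NH0 P1=NH2 P2=NH4
Op 4: best P0=NH0 P1=NH2 P2=NH4
Op 5: best P0=NH3 P1=NH2 P2=NH4
Op 6: best P0=NH3 P1=NH2 P2=NH4
Op 7: best P0=NH0 P1=NH2 P2=NH4
Op 8: best P0=NH0 P1=NH0 P2=NH4
Op 9: best P0=NH0 P1=NH0 P2=NH4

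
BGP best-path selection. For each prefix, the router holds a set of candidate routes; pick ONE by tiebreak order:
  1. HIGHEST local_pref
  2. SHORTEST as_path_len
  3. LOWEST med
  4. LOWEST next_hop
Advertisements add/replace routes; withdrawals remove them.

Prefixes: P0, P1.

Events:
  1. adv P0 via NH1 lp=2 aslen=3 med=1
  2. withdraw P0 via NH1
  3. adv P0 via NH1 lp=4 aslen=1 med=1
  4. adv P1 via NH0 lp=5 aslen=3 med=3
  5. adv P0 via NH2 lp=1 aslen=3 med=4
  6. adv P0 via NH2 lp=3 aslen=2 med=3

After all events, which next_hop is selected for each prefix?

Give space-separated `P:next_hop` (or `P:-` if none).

Answer: P0:NH1 P1:NH0

Derivation:
Op 1: best P0=NH1 P1=-
Op 2: best P0=- P1=-
Op 3: best P0=NH1 P1=-
Op 4: best P0=NH1 P1=NH0
Op 5: best P0=NH1 P1=NH0
Op 6: best P0=NH1 P1=NH0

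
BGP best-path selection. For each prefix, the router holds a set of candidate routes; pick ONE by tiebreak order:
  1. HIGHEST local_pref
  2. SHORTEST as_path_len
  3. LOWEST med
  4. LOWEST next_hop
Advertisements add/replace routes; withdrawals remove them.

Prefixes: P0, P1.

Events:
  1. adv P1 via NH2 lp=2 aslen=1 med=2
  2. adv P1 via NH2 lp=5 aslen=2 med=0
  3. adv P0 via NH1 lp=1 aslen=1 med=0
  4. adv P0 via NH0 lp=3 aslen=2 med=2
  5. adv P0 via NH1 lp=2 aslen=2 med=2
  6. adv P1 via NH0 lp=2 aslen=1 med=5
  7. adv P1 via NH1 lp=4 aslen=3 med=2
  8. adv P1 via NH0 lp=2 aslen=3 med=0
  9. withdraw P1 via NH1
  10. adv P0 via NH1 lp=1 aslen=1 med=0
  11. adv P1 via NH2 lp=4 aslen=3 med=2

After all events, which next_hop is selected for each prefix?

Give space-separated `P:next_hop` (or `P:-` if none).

Op 1: best P0=- P1=NH2
Op 2: best P0=- P1=NH2
Op 3: best P0=NH1 P1=NH2
Op 4: best P0=NH0 P1=NH2
Op 5: best P0=NH0 P1=NH2
Op 6: best P0=NH0 P1=NH2
Op 7: best P0=NH0 P1=NH2
Op 8: best P0=NH0 P1=NH2
Op 9: best P0=NH0 P1=NH2
Op 10: best P0=NH0 P1=NH2
Op 11: best P0=NH0 P1=NH2

Answer: P0:NH0 P1:NH2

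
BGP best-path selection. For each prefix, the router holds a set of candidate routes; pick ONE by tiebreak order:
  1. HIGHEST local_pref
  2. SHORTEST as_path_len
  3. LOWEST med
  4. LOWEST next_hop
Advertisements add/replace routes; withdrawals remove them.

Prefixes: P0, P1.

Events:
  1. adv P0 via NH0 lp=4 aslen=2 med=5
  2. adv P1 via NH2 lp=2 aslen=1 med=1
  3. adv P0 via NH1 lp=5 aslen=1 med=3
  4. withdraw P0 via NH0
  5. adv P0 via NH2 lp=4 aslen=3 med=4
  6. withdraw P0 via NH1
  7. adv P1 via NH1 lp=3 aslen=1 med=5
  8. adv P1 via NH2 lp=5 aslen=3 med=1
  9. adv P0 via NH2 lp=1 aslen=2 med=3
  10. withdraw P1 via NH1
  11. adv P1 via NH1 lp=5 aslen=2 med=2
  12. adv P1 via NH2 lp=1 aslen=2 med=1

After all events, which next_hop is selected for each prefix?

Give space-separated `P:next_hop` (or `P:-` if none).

Answer: P0:NH2 P1:NH1

Derivation:
Op 1: best P0=NH0 P1=-
Op 2: best P0=NH0 P1=NH2
Op 3: best P0=NH1 P1=NH2
Op 4: best P0=NH1 P1=NH2
Op 5: best P0=NH1 P1=NH2
Op 6: best P0=NH2 P1=NH2
Op 7: best P0=NH2 P1=NH1
Op 8: best P0=NH2 P1=NH2
Op 9: best P0=NH2 P1=NH2
Op 10: best P0=NH2 P1=NH2
Op 11: best P0=NH2 P1=NH1
Op 12: best P0=NH2 P1=NH1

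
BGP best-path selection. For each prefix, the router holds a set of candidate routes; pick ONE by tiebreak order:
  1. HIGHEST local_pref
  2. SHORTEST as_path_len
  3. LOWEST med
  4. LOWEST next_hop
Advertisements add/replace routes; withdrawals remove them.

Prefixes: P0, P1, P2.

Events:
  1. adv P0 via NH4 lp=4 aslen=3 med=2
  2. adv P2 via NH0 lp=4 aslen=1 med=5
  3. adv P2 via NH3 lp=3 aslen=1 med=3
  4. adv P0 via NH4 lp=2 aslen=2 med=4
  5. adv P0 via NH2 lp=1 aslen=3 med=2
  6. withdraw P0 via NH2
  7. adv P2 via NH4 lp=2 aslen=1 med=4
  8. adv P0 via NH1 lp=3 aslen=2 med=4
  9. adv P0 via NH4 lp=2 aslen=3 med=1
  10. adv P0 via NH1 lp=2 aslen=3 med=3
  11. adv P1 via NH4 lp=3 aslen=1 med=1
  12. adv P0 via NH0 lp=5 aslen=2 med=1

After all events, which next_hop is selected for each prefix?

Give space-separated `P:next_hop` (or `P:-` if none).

Answer: P0:NH0 P1:NH4 P2:NH0

Derivation:
Op 1: best P0=NH4 P1=- P2=-
Op 2: best P0=NH4 P1=- P2=NH0
Op 3: best P0=NH4 P1=- P2=NH0
Op 4: best P0=NH4 P1=- P2=NH0
Op 5: best P0=NH4 P1=- P2=NH0
Op 6: best P0=NH4 P1=- P2=NH0
Op 7: best P0=NH4 P1=- P2=NH0
Op 8: best P0=NH1 P1=- P2=NH0
Op 9: best P0=NH1 P1=- P2=NH0
Op 10: best P0=NH4 P1=- P2=NH0
Op 11: best P0=NH4 P1=NH4 P2=NH0
Op 12: best P0=NH0 P1=NH4 P2=NH0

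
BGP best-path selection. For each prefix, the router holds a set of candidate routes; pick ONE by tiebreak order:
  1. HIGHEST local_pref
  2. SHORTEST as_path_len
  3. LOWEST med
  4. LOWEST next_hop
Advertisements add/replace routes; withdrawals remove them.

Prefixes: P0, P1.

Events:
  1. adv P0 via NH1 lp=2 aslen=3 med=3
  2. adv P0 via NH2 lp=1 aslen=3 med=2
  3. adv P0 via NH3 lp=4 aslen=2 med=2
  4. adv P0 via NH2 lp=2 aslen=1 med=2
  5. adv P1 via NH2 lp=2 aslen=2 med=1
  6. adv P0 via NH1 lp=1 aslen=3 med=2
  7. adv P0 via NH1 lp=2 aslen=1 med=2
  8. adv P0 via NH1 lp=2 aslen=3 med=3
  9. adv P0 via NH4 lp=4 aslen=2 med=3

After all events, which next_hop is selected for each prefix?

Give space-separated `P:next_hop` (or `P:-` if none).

Op 1: best P0=NH1 P1=-
Op 2: best P0=NH1 P1=-
Op 3: best P0=NH3 P1=-
Op 4: best P0=NH3 P1=-
Op 5: best P0=NH3 P1=NH2
Op 6: best P0=NH3 P1=NH2
Op 7: best P0=NH3 P1=NH2
Op 8: best P0=NH3 P1=NH2
Op 9: best P0=NH3 P1=NH2

Answer: P0:NH3 P1:NH2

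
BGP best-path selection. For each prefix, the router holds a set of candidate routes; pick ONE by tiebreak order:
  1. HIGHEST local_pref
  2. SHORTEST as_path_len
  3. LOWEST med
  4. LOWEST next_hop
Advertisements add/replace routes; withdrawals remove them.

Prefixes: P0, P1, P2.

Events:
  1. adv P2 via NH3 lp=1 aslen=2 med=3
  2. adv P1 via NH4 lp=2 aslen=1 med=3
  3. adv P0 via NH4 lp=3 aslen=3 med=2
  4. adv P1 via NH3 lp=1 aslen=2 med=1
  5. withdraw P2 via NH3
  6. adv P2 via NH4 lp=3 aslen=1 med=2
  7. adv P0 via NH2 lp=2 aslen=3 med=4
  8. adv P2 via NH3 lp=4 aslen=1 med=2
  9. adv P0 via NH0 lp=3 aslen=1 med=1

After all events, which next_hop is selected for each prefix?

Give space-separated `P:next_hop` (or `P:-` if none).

Answer: P0:NH0 P1:NH4 P2:NH3

Derivation:
Op 1: best P0=- P1=- P2=NH3
Op 2: best P0=- P1=NH4 P2=NH3
Op 3: best P0=NH4 P1=NH4 P2=NH3
Op 4: best P0=NH4 P1=NH4 P2=NH3
Op 5: best P0=NH4 P1=NH4 P2=-
Op 6: best P0=NH4 P1=NH4 P2=NH4
Op 7: best P0=NH4 P1=NH4 P2=NH4
Op 8: best P0=NH4 P1=NH4 P2=NH3
Op 9: best P0=NH0 P1=NH4 P2=NH3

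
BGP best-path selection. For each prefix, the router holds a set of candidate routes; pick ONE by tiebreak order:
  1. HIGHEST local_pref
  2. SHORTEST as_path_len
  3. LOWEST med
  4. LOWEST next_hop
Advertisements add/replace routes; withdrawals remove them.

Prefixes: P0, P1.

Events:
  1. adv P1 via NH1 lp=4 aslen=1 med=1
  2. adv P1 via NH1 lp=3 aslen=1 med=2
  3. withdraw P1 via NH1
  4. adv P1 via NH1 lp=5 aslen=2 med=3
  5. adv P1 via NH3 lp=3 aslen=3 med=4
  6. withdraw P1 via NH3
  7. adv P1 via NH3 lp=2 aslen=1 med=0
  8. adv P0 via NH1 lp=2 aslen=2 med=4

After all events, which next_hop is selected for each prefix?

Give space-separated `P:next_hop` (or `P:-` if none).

Answer: P0:NH1 P1:NH1

Derivation:
Op 1: best P0=- P1=NH1
Op 2: best P0=- P1=NH1
Op 3: best P0=- P1=-
Op 4: best P0=- P1=NH1
Op 5: best P0=- P1=NH1
Op 6: best P0=- P1=NH1
Op 7: best P0=- P1=NH1
Op 8: best P0=NH1 P1=NH1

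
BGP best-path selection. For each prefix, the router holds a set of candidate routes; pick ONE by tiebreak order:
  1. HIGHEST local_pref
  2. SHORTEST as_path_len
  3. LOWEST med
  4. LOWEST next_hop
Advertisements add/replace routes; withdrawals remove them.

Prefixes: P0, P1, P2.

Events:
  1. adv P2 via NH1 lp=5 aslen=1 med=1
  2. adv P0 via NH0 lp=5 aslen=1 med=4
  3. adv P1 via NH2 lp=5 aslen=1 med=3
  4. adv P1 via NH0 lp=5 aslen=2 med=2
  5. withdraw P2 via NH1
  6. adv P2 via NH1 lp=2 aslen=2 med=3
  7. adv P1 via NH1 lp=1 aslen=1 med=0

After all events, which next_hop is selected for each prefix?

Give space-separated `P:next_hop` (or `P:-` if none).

Op 1: best P0=- P1=- P2=NH1
Op 2: best P0=NH0 P1=- P2=NH1
Op 3: best P0=NH0 P1=NH2 P2=NH1
Op 4: best P0=NH0 P1=NH2 P2=NH1
Op 5: best P0=NH0 P1=NH2 P2=-
Op 6: best P0=NH0 P1=NH2 P2=NH1
Op 7: best P0=NH0 P1=NH2 P2=NH1

Answer: P0:NH0 P1:NH2 P2:NH1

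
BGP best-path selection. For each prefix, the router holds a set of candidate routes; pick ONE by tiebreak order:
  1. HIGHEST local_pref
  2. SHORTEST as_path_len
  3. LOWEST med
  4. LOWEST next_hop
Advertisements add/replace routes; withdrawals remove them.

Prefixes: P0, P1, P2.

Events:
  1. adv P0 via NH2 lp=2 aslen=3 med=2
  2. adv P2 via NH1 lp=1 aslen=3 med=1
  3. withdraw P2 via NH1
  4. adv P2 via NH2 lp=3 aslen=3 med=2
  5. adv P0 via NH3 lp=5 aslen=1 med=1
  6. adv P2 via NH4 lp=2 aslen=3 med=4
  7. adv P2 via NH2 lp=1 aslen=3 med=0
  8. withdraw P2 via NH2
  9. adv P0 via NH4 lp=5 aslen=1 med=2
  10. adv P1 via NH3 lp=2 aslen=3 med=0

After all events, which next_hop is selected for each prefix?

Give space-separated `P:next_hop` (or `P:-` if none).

Answer: P0:NH3 P1:NH3 P2:NH4

Derivation:
Op 1: best P0=NH2 P1=- P2=-
Op 2: best P0=NH2 P1=- P2=NH1
Op 3: best P0=NH2 P1=- P2=-
Op 4: best P0=NH2 P1=- P2=NH2
Op 5: best P0=NH3 P1=- P2=NH2
Op 6: best P0=NH3 P1=- P2=NH2
Op 7: best P0=NH3 P1=- P2=NH4
Op 8: best P0=NH3 P1=- P2=NH4
Op 9: best P0=NH3 P1=- P2=NH4
Op 10: best P0=NH3 P1=NH3 P2=NH4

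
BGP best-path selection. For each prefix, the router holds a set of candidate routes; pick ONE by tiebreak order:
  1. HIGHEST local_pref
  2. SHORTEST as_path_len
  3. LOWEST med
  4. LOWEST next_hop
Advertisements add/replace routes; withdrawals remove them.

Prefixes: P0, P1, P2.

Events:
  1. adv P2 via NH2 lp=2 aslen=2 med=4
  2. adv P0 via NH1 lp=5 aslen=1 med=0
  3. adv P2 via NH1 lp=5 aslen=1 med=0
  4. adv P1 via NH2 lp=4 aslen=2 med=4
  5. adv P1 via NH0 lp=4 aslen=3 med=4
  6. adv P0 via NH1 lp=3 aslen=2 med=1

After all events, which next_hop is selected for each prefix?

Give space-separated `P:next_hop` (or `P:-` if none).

Answer: P0:NH1 P1:NH2 P2:NH1

Derivation:
Op 1: best P0=- P1=- P2=NH2
Op 2: best P0=NH1 P1=- P2=NH2
Op 3: best P0=NH1 P1=- P2=NH1
Op 4: best P0=NH1 P1=NH2 P2=NH1
Op 5: best P0=NH1 P1=NH2 P2=NH1
Op 6: best P0=NH1 P1=NH2 P2=NH1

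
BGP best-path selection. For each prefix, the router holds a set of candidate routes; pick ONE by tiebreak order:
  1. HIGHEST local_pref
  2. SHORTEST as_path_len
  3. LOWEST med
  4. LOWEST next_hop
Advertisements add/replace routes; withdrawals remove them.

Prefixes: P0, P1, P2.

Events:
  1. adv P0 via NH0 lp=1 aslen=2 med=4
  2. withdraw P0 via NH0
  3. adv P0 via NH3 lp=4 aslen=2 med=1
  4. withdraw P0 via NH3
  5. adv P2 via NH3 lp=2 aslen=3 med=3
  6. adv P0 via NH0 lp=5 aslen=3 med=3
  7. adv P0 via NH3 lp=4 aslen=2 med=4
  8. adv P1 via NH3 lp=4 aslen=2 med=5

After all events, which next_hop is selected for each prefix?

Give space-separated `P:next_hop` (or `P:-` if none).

Answer: P0:NH0 P1:NH3 P2:NH3

Derivation:
Op 1: best P0=NH0 P1=- P2=-
Op 2: best P0=- P1=- P2=-
Op 3: best P0=NH3 P1=- P2=-
Op 4: best P0=- P1=- P2=-
Op 5: best P0=- P1=- P2=NH3
Op 6: best P0=NH0 P1=- P2=NH3
Op 7: best P0=NH0 P1=- P2=NH3
Op 8: best P0=NH0 P1=NH3 P2=NH3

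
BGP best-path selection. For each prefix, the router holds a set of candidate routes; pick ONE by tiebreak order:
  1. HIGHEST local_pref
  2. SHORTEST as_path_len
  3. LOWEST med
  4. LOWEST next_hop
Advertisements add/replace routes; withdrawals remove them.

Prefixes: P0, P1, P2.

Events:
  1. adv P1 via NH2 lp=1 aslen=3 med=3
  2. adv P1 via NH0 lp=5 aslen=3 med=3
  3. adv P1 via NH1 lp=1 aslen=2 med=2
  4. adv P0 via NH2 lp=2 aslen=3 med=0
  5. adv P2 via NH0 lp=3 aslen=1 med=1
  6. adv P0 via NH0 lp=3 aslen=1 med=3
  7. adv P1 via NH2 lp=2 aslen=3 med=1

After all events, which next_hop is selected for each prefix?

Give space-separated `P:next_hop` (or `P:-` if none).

Answer: P0:NH0 P1:NH0 P2:NH0

Derivation:
Op 1: best P0=- P1=NH2 P2=-
Op 2: best P0=- P1=NH0 P2=-
Op 3: best P0=- P1=NH0 P2=-
Op 4: best P0=NH2 P1=NH0 P2=-
Op 5: best P0=NH2 P1=NH0 P2=NH0
Op 6: best P0=NH0 P1=NH0 P2=NH0
Op 7: best P0=NH0 P1=NH0 P2=NH0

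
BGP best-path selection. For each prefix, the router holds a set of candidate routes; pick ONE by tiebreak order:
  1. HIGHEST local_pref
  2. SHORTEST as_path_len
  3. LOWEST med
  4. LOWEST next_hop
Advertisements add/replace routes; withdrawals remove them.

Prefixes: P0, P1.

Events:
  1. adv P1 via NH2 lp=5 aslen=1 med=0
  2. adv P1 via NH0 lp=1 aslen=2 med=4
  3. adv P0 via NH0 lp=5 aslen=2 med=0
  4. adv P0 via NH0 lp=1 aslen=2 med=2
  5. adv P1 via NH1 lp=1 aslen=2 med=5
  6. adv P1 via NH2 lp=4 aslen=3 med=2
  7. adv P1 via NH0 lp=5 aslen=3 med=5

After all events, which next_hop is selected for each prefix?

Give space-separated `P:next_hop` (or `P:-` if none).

Answer: P0:NH0 P1:NH0

Derivation:
Op 1: best P0=- P1=NH2
Op 2: best P0=- P1=NH2
Op 3: best P0=NH0 P1=NH2
Op 4: best P0=NH0 P1=NH2
Op 5: best P0=NH0 P1=NH2
Op 6: best P0=NH0 P1=NH2
Op 7: best P0=NH0 P1=NH0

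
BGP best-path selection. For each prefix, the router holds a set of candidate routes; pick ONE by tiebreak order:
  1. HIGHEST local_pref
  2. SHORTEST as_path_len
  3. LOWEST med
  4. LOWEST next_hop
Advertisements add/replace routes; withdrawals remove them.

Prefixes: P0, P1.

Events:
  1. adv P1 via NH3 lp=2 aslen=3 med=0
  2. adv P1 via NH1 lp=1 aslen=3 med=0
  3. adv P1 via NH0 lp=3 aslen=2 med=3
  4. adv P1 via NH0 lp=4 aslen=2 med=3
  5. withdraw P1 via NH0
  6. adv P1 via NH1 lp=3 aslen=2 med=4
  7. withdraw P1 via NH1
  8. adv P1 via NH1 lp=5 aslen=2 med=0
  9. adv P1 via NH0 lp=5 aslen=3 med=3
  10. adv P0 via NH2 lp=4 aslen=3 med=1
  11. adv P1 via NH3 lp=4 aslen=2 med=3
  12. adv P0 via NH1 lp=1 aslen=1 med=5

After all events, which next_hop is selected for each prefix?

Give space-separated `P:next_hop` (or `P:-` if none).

Op 1: best P0=- P1=NH3
Op 2: best P0=- P1=NH3
Op 3: best P0=- P1=NH0
Op 4: best P0=- P1=NH0
Op 5: best P0=- P1=NH3
Op 6: best P0=- P1=NH1
Op 7: best P0=- P1=NH3
Op 8: best P0=- P1=NH1
Op 9: best P0=- P1=NH1
Op 10: best P0=NH2 P1=NH1
Op 11: best P0=NH2 P1=NH1
Op 12: best P0=NH2 P1=NH1

Answer: P0:NH2 P1:NH1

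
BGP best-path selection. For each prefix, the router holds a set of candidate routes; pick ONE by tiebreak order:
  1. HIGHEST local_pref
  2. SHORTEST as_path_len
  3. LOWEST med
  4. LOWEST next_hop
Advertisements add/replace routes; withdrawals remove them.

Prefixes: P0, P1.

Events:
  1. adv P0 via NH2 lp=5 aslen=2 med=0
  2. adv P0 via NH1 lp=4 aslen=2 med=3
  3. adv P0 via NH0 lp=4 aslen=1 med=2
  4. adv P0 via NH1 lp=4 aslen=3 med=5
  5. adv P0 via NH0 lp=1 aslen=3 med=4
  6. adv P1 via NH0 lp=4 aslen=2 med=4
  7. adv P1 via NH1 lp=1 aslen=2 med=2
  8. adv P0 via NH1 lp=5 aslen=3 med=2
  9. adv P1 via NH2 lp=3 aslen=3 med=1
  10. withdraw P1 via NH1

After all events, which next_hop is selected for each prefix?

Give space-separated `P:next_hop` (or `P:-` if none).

Op 1: best P0=NH2 P1=-
Op 2: best P0=NH2 P1=-
Op 3: best P0=NH2 P1=-
Op 4: best P0=NH2 P1=-
Op 5: best P0=NH2 P1=-
Op 6: best P0=NH2 P1=NH0
Op 7: best P0=NH2 P1=NH0
Op 8: best P0=NH2 P1=NH0
Op 9: best P0=NH2 P1=NH0
Op 10: best P0=NH2 P1=NH0

Answer: P0:NH2 P1:NH0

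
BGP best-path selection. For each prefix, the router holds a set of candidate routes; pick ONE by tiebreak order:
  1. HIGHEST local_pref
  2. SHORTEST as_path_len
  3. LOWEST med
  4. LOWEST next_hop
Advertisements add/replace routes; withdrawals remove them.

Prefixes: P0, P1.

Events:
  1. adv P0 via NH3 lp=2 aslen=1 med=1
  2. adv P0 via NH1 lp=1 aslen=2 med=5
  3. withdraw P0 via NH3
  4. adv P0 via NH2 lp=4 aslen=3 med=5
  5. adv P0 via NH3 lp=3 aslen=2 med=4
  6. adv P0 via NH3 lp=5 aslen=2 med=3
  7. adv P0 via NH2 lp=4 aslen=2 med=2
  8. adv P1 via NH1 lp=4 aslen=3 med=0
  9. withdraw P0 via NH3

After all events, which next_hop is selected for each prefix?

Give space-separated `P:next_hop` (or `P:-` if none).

Op 1: best P0=NH3 P1=-
Op 2: best P0=NH3 P1=-
Op 3: best P0=NH1 P1=-
Op 4: best P0=NH2 P1=-
Op 5: best P0=NH2 P1=-
Op 6: best P0=NH3 P1=-
Op 7: best P0=NH3 P1=-
Op 8: best P0=NH3 P1=NH1
Op 9: best P0=NH2 P1=NH1

Answer: P0:NH2 P1:NH1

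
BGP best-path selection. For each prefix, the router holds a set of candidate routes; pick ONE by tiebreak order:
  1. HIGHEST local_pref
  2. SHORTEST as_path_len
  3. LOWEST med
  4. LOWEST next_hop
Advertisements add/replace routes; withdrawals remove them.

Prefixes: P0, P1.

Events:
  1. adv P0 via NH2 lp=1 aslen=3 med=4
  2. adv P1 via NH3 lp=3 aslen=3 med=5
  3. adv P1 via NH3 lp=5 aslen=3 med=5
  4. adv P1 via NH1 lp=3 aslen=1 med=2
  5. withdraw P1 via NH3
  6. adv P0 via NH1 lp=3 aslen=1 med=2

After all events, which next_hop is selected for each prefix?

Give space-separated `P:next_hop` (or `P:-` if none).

Op 1: best P0=NH2 P1=-
Op 2: best P0=NH2 P1=NH3
Op 3: best P0=NH2 P1=NH3
Op 4: best P0=NH2 P1=NH3
Op 5: best P0=NH2 P1=NH1
Op 6: best P0=NH1 P1=NH1

Answer: P0:NH1 P1:NH1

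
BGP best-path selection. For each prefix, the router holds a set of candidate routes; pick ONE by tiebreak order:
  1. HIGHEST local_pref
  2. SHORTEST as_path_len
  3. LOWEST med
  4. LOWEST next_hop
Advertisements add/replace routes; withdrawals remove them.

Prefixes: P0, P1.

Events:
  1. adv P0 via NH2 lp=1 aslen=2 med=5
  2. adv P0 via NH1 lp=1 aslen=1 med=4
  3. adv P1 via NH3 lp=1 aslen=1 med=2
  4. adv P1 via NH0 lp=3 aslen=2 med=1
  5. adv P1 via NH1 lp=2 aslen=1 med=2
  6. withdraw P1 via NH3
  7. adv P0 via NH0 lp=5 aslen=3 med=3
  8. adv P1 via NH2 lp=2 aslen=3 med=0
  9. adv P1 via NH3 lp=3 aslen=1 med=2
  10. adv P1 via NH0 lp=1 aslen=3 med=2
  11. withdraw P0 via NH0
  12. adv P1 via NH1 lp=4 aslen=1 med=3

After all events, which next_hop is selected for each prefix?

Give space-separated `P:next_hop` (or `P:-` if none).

Op 1: best P0=NH2 P1=-
Op 2: best P0=NH1 P1=-
Op 3: best P0=NH1 P1=NH3
Op 4: best P0=NH1 P1=NH0
Op 5: best P0=NH1 P1=NH0
Op 6: best P0=NH1 P1=NH0
Op 7: best P0=NH0 P1=NH0
Op 8: best P0=NH0 P1=NH0
Op 9: best P0=NH0 P1=NH3
Op 10: best P0=NH0 P1=NH3
Op 11: best P0=NH1 P1=NH3
Op 12: best P0=NH1 P1=NH1

Answer: P0:NH1 P1:NH1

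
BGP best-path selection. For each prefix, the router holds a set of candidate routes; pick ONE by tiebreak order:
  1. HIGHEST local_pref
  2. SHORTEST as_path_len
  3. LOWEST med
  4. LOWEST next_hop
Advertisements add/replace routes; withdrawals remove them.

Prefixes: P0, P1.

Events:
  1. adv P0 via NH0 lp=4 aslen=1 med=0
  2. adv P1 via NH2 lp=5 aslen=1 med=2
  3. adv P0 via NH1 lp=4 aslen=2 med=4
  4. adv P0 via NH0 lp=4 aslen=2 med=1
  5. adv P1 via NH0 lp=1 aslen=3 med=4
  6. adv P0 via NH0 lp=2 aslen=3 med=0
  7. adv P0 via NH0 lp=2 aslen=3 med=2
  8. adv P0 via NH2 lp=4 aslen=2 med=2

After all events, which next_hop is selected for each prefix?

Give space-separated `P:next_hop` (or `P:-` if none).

Answer: P0:NH2 P1:NH2

Derivation:
Op 1: best P0=NH0 P1=-
Op 2: best P0=NH0 P1=NH2
Op 3: best P0=NH0 P1=NH2
Op 4: best P0=NH0 P1=NH2
Op 5: best P0=NH0 P1=NH2
Op 6: best P0=NH1 P1=NH2
Op 7: best P0=NH1 P1=NH2
Op 8: best P0=NH2 P1=NH2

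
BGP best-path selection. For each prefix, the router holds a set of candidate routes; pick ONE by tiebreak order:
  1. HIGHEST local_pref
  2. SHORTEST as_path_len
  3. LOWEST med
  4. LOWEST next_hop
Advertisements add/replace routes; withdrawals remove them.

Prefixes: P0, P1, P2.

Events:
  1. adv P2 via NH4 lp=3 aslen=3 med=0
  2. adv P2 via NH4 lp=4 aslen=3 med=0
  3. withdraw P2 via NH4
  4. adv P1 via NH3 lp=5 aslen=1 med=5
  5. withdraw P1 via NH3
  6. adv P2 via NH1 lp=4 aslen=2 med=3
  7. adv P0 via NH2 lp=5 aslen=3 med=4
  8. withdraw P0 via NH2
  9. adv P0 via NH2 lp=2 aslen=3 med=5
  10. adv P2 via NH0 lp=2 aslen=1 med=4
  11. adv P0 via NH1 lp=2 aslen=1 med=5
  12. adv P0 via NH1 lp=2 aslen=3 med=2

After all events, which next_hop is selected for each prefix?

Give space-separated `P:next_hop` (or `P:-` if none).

Op 1: best P0=- P1=- P2=NH4
Op 2: best P0=- P1=- P2=NH4
Op 3: best P0=- P1=- P2=-
Op 4: best P0=- P1=NH3 P2=-
Op 5: best P0=- P1=- P2=-
Op 6: best P0=- P1=- P2=NH1
Op 7: best P0=NH2 P1=- P2=NH1
Op 8: best P0=- P1=- P2=NH1
Op 9: best P0=NH2 P1=- P2=NH1
Op 10: best P0=NH2 P1=- P2=NH1
Op 11: best P0=NH1 P1=- P2=NH1
Op 12: best P0=NH1 P1=- P2=NH1

Answer: P0:NH1 P1:- P2:NH1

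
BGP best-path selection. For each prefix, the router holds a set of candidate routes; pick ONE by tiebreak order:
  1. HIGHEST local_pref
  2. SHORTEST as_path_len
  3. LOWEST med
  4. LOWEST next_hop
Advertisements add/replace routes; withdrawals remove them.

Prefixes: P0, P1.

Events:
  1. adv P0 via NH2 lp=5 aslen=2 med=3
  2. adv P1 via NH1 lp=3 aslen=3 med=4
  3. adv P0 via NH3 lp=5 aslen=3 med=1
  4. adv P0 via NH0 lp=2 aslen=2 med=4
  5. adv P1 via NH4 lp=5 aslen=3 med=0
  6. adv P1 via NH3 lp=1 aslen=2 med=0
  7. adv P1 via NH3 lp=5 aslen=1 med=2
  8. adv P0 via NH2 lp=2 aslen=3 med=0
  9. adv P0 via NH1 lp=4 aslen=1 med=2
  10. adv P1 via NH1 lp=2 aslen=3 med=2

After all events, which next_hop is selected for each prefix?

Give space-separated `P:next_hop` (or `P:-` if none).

Op 1: best P0=NH2 P1=-
Op 2: best P0=NH2 P1=NH1
Op 3: best P0=NH2 P1=NH1
Op 4: best P0=NH2 P1=NH1
Op 5: best P0=NH2 P1=NH4
Op 6: best P0=NH2 P1=NH4
Op 7: best P0=NH2 P1=NH3
Op 8: best P0=NH3 P1=NH3
Op 9: best P0=NH3 P1=NH3
Op 10: best P0=NH3 P1=NH3

Answer: P0:NH3 P1:NH3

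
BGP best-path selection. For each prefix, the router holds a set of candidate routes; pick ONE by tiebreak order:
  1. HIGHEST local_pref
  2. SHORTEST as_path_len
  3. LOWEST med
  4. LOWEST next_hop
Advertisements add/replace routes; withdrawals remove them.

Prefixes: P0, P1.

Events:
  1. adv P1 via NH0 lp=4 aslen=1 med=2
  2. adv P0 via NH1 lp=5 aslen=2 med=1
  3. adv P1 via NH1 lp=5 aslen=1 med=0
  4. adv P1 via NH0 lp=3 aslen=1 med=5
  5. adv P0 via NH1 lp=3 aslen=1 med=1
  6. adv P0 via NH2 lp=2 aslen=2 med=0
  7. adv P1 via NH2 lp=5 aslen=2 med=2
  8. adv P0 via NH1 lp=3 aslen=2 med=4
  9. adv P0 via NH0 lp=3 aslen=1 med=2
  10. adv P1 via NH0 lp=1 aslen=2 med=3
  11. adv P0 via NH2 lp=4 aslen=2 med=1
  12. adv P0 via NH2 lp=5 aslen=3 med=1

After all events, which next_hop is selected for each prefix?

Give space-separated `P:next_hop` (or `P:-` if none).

Answer: P0:NH2 P1:NH1

Derivation:
Op 1: best P0=- P1=NH0
Op 2: best P0=NH1 P1=NH0
Op 3: best P0=NH1 P1=NH1
Op 4: best P0=NH1 P1=NH1
Op 5: best P0=NH1 P1=NH1
Op 6: best P0=NH1 P1=NH1
Op 7: best P0=NH1 P1=NH1
Op 8: best P0=NH1 P1=NH1
Op 9: best P0=NH0 P1=NH1
Op 10: best P0=NH0 P1=NH1
Op 11: best P0=NH2 P1=NH1
Op 12: best P0=NH2 P1=NH1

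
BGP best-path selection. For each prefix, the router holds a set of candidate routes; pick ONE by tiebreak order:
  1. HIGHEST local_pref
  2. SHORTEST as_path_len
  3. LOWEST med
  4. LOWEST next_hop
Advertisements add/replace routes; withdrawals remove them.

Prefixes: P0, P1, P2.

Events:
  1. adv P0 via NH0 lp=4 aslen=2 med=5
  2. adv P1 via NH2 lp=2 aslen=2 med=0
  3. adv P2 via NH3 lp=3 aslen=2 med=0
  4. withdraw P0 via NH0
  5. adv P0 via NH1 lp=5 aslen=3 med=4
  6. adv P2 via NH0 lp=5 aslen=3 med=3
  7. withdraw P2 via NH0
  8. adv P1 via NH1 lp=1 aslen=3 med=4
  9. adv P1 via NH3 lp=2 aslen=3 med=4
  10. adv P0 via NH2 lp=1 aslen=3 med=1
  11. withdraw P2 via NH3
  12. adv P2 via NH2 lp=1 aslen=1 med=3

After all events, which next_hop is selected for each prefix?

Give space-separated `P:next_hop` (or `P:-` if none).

Answer: P0:NH1 P1:NH2 P2:NH2

Derivation:
Op 1: best P0=NH0 P1=- P2=-
Op 2: best P0=NH0 P1=NH2 P2=-
Op 3: best P0=NH0 P1=NH2 P2=NH3
Op 4: best P0=- P1=NH2 P2=NH3
Op 5: best P0=NH1 P1=NH2 P2=NH3
Op 6: best P0=NH1 P1=NH2 P2=NH0
Op 7: best P0=NH1 P1=NH2 P2=NH3
Op 8: best P0=NH1 P1=NH2 P2=NH3
Op 9: best P0=NH1 P1=NH2 P2=NH3
Op 10: best P0=NH1 P1=NH2 P2=NH3
Op 11: best P0=NH1 P1=NH2 P2=-
Op 12: best P0=NH1 P1=NH2 P2=NH2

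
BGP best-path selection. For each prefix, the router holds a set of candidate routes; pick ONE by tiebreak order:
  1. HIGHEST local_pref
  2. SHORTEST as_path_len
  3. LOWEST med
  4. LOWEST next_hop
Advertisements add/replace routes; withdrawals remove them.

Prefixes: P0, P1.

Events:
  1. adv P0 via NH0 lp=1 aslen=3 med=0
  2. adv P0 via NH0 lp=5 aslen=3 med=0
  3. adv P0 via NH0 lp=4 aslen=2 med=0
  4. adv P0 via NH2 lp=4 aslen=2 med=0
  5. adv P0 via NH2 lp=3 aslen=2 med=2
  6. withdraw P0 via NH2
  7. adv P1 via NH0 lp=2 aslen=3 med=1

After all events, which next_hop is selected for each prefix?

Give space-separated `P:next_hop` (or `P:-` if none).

Op 1: best P0=NH0 P1=-
Op 2: best P0=NH0 P1=-
Op 3: best P0=NH0 P1=-
Op 4: best P0=NH0 P1=-
Op 5: best P0=NH0 P1=-
Op 6: best P0=NH0 P1=-
Op 7: best P0=NH0 P1=NH0

Answer: P0:NH0 P1:NH0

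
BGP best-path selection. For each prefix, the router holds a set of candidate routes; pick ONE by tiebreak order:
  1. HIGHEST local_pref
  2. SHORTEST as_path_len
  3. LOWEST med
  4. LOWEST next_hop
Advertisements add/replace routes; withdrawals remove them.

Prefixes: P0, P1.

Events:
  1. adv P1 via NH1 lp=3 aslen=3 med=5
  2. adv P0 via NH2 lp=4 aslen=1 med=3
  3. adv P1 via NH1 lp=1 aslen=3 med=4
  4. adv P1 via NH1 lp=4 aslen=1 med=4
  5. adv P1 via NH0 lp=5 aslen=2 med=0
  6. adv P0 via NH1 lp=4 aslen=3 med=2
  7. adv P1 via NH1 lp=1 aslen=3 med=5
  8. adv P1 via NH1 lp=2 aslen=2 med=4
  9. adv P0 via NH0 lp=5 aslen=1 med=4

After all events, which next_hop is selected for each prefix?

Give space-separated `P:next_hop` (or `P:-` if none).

Answer: P0:NH0 P1:NH0

Derivation:
Op 1: best P0=- P1=NH1
Op 2: best P0=NH2 P1=NH1
Op 3: best P0=NH2 P1=NH1
Op 4: best P0=NH2 P1=NH1
Op 5: best P0=NH2 P1=NH0
Op 6: best P0=NH2 P1=NH0
Op 7: best P0=NH2 P1=NH0
Op 8: best P0=NH2 P1=NH0
Op 9: best P0=NH0 P1=NH0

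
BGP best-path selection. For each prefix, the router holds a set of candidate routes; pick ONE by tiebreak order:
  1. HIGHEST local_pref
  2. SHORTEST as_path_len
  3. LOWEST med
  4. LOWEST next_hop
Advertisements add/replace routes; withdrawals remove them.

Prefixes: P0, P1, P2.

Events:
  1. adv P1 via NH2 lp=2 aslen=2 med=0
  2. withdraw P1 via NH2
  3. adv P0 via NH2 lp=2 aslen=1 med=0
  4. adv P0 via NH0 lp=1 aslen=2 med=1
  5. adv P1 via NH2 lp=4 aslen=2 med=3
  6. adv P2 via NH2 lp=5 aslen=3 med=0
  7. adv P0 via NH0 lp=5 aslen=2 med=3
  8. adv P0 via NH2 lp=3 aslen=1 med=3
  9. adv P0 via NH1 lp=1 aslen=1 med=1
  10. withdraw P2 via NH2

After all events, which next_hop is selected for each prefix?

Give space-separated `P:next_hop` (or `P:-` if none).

Answer: P0:NH0 P1:NH2 P2:-

Derivation:
Op 1: best P0=- P1=NH2 P2=-
Op 2: best P0=- P1=- P2=-
Op 3: best P0=NH2 P1=- P2=-
Op 4: best P0=NH2 P1=- P2=-
Op 5: best P0=NH2 P1=NH2 P2=-
Op 6: best P0=NH2 P1=NH2 P2=NH2
Op 7: best P0=NH0 P1=NH2 P2=NH2
Op 8: best P0=NH0 P1=NH2 P2=NH2
Op 9: best P0=NH0 P1=NH2 P2=NH2
Op 10: best P0=NH0 P1=NH2 P2=-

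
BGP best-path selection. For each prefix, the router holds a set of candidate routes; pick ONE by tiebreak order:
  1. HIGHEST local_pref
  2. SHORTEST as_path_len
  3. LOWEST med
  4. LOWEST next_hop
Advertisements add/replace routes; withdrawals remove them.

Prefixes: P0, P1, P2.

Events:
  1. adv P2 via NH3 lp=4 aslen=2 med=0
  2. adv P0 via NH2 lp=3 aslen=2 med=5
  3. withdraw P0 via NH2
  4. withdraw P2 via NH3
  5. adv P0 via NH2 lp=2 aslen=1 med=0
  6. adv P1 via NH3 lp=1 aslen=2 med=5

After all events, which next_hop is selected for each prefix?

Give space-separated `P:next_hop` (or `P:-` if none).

Op 1: best P0=- P1=- P2=NH3
Op 2: best P0=NH2 P1=- P2=NH3
Op 3: best P0=- P1=- P2=NH3
Op 4: best P0=- P1=- P2=-
Op 5: best P0=NH2 P1=- P2=-
Op 6: best P0=NH2 P1=NH3 P2=-

Answer: P0:NH2 P1:NH3 P2:-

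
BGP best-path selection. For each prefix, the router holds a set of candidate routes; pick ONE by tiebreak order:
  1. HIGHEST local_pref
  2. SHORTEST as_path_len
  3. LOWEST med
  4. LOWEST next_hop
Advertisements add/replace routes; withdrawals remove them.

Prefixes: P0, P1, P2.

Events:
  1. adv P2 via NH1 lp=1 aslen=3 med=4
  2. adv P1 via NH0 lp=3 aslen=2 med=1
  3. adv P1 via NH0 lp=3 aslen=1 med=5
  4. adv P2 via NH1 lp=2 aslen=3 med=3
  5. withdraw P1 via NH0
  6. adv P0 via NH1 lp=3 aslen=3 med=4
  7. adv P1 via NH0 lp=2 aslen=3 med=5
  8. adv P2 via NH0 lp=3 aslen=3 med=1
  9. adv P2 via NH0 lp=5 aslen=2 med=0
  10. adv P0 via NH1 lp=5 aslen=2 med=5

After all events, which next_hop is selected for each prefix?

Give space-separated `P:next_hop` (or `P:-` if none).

Answer: P0:NH1 P1:NH0 P2:NH0

Derivation:
Op 1: best P0=- P1=- P2=NH1
Op 2: best P0=- P1=NH0 P2=NH1
Op 3: best P0=- P1=NH0 P2=NH1
Op 4: best P0=- P1=NH0 P2=NH1
Op 5: best P0=- P1=- P2=NH1
Op 6: best P0=NH1 P1=- P2=NH1
Op 7: best P0=NH1 P1=NH0 P2=NH1
Op 8: best P0=NH1 P1=NH0 P2=NH0
Op 9: best P0=NH1 P1=NH0 P2=NH0
Op 10: best P0=NH1 P1=NH0 P2=NH0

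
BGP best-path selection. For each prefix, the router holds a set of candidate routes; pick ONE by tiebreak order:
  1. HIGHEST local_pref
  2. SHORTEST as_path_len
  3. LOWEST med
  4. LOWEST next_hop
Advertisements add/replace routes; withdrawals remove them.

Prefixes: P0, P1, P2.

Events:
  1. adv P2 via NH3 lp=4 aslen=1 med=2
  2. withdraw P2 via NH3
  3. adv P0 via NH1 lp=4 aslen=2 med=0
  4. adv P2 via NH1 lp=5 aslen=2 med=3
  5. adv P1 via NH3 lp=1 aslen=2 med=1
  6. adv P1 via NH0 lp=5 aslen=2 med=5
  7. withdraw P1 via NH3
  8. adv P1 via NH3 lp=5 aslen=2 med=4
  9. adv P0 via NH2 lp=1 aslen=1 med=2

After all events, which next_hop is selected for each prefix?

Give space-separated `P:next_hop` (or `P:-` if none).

Answer: P0:NH1 P1:NH3 P2:NH1

Derivation:
Op 1: best P0=- P1=- P2=NH3
Op 2: best P0=- P1=- P2=-
Op 3: best P0=NH1 P1=- P2=-
Op 4: best P0=NH1 P1=- P2=NH1
Op 5: best P0=NH1 P1=NH3 P2=NH1
Op 6: best P0=NH1 P1=NH0 P2=NH1
Op 7: best P0=NH1 P1=NH0 P2=NH1
Op 8: best P0=NH1 P1=NH3 P2=NH1
Op 9: best P0=NH1 P1=NH3 P2=NH1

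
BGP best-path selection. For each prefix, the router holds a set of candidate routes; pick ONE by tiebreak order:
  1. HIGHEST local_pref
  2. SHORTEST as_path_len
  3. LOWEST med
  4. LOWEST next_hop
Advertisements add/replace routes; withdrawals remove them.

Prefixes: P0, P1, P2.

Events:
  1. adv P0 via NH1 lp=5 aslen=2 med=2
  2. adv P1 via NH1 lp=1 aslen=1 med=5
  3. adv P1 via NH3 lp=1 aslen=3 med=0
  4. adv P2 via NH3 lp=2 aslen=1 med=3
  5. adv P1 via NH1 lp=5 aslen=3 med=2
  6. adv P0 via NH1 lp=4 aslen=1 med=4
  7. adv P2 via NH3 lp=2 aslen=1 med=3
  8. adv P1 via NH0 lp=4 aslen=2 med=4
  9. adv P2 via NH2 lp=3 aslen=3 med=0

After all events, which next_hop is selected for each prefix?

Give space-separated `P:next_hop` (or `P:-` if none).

Op 1: best P0=NH1 P1=- P2=-
Op 2: best P0=NH1 P1=NH1 P2=-
Op 3: best P0=NH1 P1=NH1 P2=-
Op 4: best P0=NH1 P1=NH1 P2=NH3
Op 5: best P0=NH1 P1=NH1 P2=NH3
Op 6: best P0=NH1 P1=NH1 P2=NH3
Op 7: best P0=NH1 P1=NH1 P2=NH3
Op 8: best P0=NH1 P1=NH1 P2=NH3
Op 9: best P0=NH1 P1=NH1 P2=NH2

Answer: P0:NH1 P1:NH1 P2:NH2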